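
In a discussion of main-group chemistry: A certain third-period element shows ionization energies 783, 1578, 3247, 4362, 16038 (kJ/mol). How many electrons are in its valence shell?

Look for the largest jump between consecutive ionization energies: IE5/IE4 ≈ 3.7, far larger than any earlier ratio.
That jump marks the point where a core electron is being removed. So the atom has 4 valence electrons.

4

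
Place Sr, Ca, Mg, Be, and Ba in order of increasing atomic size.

Be < Mg < Ca < Sr < Ba

Be is in period 2, group 2; Mg is in period 3, group 2; Ca is in period 4, group 2; Sr is in period 5, group 2; Ba is in period 6, group 2.
Moving right in a period, electrons are added to the same shell under a stronger nuclear pull, so atoms get smaller; moving down, a new shell is opened and atoms get larger.
All are in group 2, so atomic radius increases down the group.
So from smallest to largest: Be < Mg < Ca < Sr < Ba.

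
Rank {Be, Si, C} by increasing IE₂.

After 1 electron has been removed, what remains? Be⁺ still has 1 valence electron; Si⁺ still has 3 valence electrons; C⁺ still has 3 valence electrons.
All are still removing valence electrons, so compare the +1 ions as you would atoms: IE_2 generally rises across a period (higher Z_eff) and falls down a group (larger shell), subject to the usual subshell exceptions.
Valence configurations: Be⁺ [He]2s¹, Si⁺ [Ne]3s²3p¹, C⁺ [He]2s²2p¹.
The numbers (kJ/mol): Be 1757, Si 1577, C 2353.
Hence IE_2: Si < Be < C.

Si < Be < C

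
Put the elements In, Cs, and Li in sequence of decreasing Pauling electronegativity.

Atoms toward the upper right of the periodic table pull bonding electrons most strongly.
Neither a single period nor a single group — weigh both effects.
Li > Cs: they share group 1; the group trend gives Li the larger value.
In > Li: the two effects oppose for this pair; the across-period effect wins (1.78 vs 0.98).
Tabulated electronegativity (Pauling): Li 0.98, In 1.78, Cs 0.79.
So from highest to lowest: In > Li > Cs.

In > Li > Cs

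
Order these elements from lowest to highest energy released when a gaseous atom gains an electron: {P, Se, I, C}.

P, C, Se, I

C is in period 2, group 14; P is in period 3, group 15; Se is in period 4, group 16; I is in period 5, group 17.
Electron affinity generally becomes more exothermic across a period toward the halogens and less exothermic down a group.
A diagonal step moves right (one effect) and down (the opposite effect) at once.
C > P: period and group pull opposite ways; the down-group shift dominates (122 vs 72 kJ/mol).
Se > C: the two effects oppose for this pair; the across-period effect wins (195 vs 122 kJ/mol).
I > Se: period and group pull opposite ways; the across-period shift dominates (295 vs 195 kJ/mol).
Approximate values (kJ/mol): C 122, P 72, Se 195, I 295.
So from lowest to highest: P < C < Se < I.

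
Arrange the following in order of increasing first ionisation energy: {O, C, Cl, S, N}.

S, C, Cl, O, N

Removing the outermost electron gets harder across a period and easier down a group.
Neither a single period nor a single group — weigh both effects.
C > S: the two effects oppose for this pair; the down-group effect wins (1086 vs 1000 kJ/mol).
Cl > C: period and group pull opposite ways; the across-period shift dominates (1251 vs 1086 kJ/mol).
O > Cl: period and group pull opposite ways; the down-group shift dominates (1314 vs 1251 kJ/mol).
N > O: this pair runs against the simple trend — see the exception note.
Note the exception: N has a higher first ionization energy than O, contrary to the simple trend — pairing an electron in O's 2p⁴ costs repulsion energy, so O ionizes more easily than half-filled N (2p³).
For reference (kJ/mol): C 1086, N 1402, O 1314, S 1000, Cl 1251.
So from lowest to highest: S < C < Cl < O < N.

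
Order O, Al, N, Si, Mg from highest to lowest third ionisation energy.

After 2 electrons have been removed, what remains? O²⁺ still has 4 valence electrons; Al²⁺ still has 1 valence electron; N²⁺ still has 3 valence electrons; Si²⁺ still has 2 valence electrons; Mg²⁺ is the bare [Ne] core.
Pulling an electron out of a noble-gas core costs far more than removing a remaining valence electron, so Mg sits at the high end of IE_3.
Valence configurations: O²⁺ [He]2s²2p², Al²⁺ [Ne]3s¹, N²⁺ [He]2s²2p¹, Si²⁺ [Ne]3s².
Tabulated IE_3 (kJ/mol): O 5300, Al 2745, N 4578, Si 3232, Mg 7733.
Hence IE_3: Al < Si < N < O < Mg.

Mg > O > N > Si > Al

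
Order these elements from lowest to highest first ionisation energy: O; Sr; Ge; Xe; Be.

Be is in period 2, group 2; O is in period 2, group 16; Ge is in period 4, group 14; Sr is in period 5, group 2; Xe is in period 5, group 18.
First ionization energy rises across a period (greater Z_eff holds electrons more tightly) and falls down a group (valence electrons are farther from the nucleus).
Here both period and group differ, so the two effects have to be weighed against each other.
Ge > Sr: relative to Sr, both the across-period and down-group shifts push Ge's first ionization energy up.
Be > Ge: the two effects oppose for this pair; the down-group effect wins (900 vs 762 kJ/mol).
Xe > Be: period and group pull opposite ways; the across-period shift dominates (1170 vs 900 kJ/mol).
O > Xe: period and group pull opposite ways; the down-group shift dominates (1314 vs 1170 kJ/mol).
Approximate values (kJ/mol): Be 900, O 1314, Ge 762, Sr 550, Xe 1170.
So from lowest to highest: Sr < Ge < Be < Xe < O.

Sr, Ge, Be, Xe, O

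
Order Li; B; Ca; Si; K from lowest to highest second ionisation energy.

Ca < Si < B < K < Li

Consider each +1 ion: Li⁺ is the bare [He] core; B⁺ still has 2 valence electrons; Ca⁺ still has 1 valence electron; Si⁺ still has 3 valence electrons; K⁺ is the bare [Ar] core.
Breaking into a closed-shell core is much more expensive than removing a leftover valence electron — K and Li have the largest IE_2 here.
Valence configurations: B⁺ [He]2s², Ca⁺ [Ar]4s¹, Si⁺ [Ne]3s²3p¹.
Approximate IE_2 values (kJ/mol): Li 7298, B 2427, Ca 1145, Si 1577, K 3052.
Putting it together, IE_2: Ca < Si < B < K < Li.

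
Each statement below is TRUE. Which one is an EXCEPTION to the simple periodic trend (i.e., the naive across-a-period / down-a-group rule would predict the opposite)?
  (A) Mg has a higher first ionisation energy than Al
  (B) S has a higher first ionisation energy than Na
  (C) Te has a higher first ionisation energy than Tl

(A)

The general trend: first ionisation energy increases across a period and decreases down a group.
(A) Mg (period 3, group 2) vs Al (period 3, group 13): the stated order contradicts the simple trend.
(B) S (period 3, group 16) vs Na (period 3, group 1): the stated order agrees with the simple trend.
(C) Te (period 5, group 16) vs Tl (period 6, group 13): the stated order agrees with the simple trend.
The exception is (A): Al's single 3p electron is easier to remove than one from Mg's filled 3s².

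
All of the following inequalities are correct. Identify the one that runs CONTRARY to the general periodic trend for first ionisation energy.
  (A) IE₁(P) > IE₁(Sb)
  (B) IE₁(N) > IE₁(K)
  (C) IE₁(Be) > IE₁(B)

The general trend: first ionisation energy increases across a period and decreases down a group.
(A) P (period 3, group 15) vs Sb (period 5, group 15): the stated order agrees with the simple trend.
(B) N (period 2, group 15) vs K (period 4, group 1): the stated order agrees with the simple trend.
(C) Be (period 2, group 2) vs B (period 2, group 13): the stated order contradicts the simple trend.
The exception is (C): removing B's lone 2p electron is easier than breaking Be's filled 2s².

(C)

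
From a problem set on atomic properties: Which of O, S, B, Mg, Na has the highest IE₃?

After 2 electrons have been removed, what remains? O²⁺ still has 4 valence electrons; S²⁺ still has 4 valence electrons; B²⁺ still has 1 valence electron; Mg²⁺ is the bare [Ne] core; Na²⁺ is already 1 electron into the core.
Breaking into a closed-shell core is much more expensive than removing a leftover valence electron — Na and Mg have the largest IE_3 here.
Valence configurations: O²⁺ [He]2s²2p², S²⁺ [Ne]3s²3p², B²⁺ [He]2s¹.
The numbers (kJ/mol): O 5300, S 3357, B 3660, Mg 7733, Na 6910.
Hence IE_3: S < B < O < Na < Mg.

Mg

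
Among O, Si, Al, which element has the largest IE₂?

IE_2 is the cost of taking one more electron from the +1 cation: O⁺ still has 5 valence electrons; Si⁺ still has 3 valence electrons; Al⁺ still has 2 valence electrons.
All are still removing valence electrons, so compare the +1 ions as you would atoms: IE_2 generally rises across a period (higher Z_eff) and falls down a group (larger shell), subject to the usual subshell exceptions.
Valence configurations: O⁺ [He]2s²2p³, Si⁺ [Ne]3s²3p¹, Al⁺ [Ne]3s².
Si⁺ loses a lone 3p electron whereas Al⁺ must break into a filled 3s² pair, so IE_2(Al) > IE_2(Si) even though Si has the higher nuclear charge.
The numbers (kJ/mol): O 3388, Si 1577, Al 1817.
Putting it together, IE_2: Si < Al < O.

O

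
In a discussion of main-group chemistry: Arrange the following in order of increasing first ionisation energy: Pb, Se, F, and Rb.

Rb, Pb, Se, F

F is in period 2, group 17; Se is in period 4, group 16; Rb is in period 5, group 1; Pb is in period 6, group 14.
IE₁ increases left→right with effective nuclear charge and decreases top→bottom as the valence shell moves farther out.
Neither a single period nor a single group — weigh both effects.
Pb > Rb: period and group pull opposite ways; the across-period shift dominates (716 vs 403 kJ/mol).
Se > Pb: relative to Pb, both the across-period and down-group shifts push Se's first ionization energy up.
F > Se: relative to Se, both the across-period and down-group shifts push F's first ionization energy up.
For reference (kJ/mol): F 1681, Se 941, Rb 403, Pb 716.
So from lowest to highest: Rb < Pb < Se < F.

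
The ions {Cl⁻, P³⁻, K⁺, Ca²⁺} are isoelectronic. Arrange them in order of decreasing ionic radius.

All of these have 18 electrons, so size is governed by nuclear charge alone: the more protons, the stronger the pull on the same electron cloud, and the smaller the ion.
Nuclear charges: Ca²⁺ (Z=20), K⁺ (Z=19), Cl⁻ (Z=17), P³⁻ (Z=15).
Largest to smallest: P³⁻ > Cl⁻ > K⁺ > Ca²⁺.

P³⁻, Cl⁻, K⁺, Ca²⁺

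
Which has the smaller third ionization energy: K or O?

K

IE_3 is the cost of taking one more electron from the +2 cation: K²⁺ is already 1 electron into the core; O²⁺ still has 4 valence electrons.
Usually core removal costs more than valence removal, but here the competition is close: a tightly held n=2 valence electron can cost more to remove than an n=3 core electron, so the actual values have to decide it.
Approximate IE_3 values (kJ/mol): K 4420, O 5300.
So the third ionization energies run K < O.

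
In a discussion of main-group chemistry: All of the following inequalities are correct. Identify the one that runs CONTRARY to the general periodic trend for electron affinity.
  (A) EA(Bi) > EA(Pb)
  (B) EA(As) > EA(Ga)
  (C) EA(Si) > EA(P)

(C)

The general trend: electron affinity increases across a period and decreases down a group.
(A) Bi (period 6, group 15) vs Pb (period 6, group 14): the stated order agrees with the simple trend.
(B) As (period 4, group 15) vs Ga (period 4, group 13): the stated order agrees with the simple trend.
(C) Si (period 3, group 14) vs P (period 3, group 15): the stated order contradicts the simple trend.
The exception is (C): adding an electron to P's half-filled 3p³ is unfavourable, so Si (3p²) has the more exothermic EA.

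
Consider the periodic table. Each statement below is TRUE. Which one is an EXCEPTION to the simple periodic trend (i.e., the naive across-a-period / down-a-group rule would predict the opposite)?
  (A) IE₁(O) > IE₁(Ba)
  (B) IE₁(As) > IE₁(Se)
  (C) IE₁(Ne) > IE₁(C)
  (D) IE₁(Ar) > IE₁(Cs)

The general trend: first ionisation energy increases across a period and decreases down a group.
(A) O (period 2, group 16) vs Ba (period 6, group 2): the stated order agrees with the simple trend.
(B) As (period 4, group 15) vs Se (period 4, group 16): the stated order contradicts the simple trend.
(C) Ne (period 2, group 18) vs C (period 2, group 14): the stated order agrees with the simple trend.
(D) Ar (period 3, group 18) vs Cs (period 6, group 1): the stated order agrees with the simple trend.
The exception is (B): Se (4p⁴) ionizes more easily than half-filled As (4p³).

(B)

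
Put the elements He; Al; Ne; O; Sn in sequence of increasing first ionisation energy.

He is in period 1, group 18; O is in period 2, group 16; Ne is in period 2, group 18; Al is in period 3, group 13; Sn is in period 5, group 14.
Across a period the outer electron is held more tightly (higher IE₁); down a group it sits in a higher shell, more shielded, and comes off more easily.
Here both period and group differ, so the two effects have to be weighed against each other.
Sn > Al: the two effects oppose for this pair; the across-period effect wins (709 vs 578 kJ/mol).
O > Sn: both effects reinforce here, so O is clearly the higher of the two.
Ne > O: both are in period 2; the period trend gives Ne the larger value.
He > Ne: He sits above Ne in group 18, so the down-group effect alone puts He higher.
Approximate values (kJ/mol): He 2372, O 1314, Ne 2081, Al 578, Sn 709.
So from lowest to highest: Al < Sn < O < Ne < He.

Al < Sn < O < Ne < He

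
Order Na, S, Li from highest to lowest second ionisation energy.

The second ionization energy removes an electron from the +1 ion. For each element: Na⁺ is the bare [Ne] core; S⁺ still has 5 valence electrons; Li⁺ is the bare [He] core.
Pulling an electron out of a noble-gas core costs far more than removing a remaining valence electron, so Na and Li sit at the high end of IE_2.
Approximate IE_2 values (kJ/mol): Na 4562, S 2252, Li 7298.
Overall IE_2 order: S < Na < Li.

Li > Na > S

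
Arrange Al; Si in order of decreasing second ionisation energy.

Al, Si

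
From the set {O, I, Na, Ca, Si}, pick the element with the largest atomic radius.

Ca

O is in period 2, group 16; Na is in period 3, group 1; Si is in period 3, group 14; Ca is in period 4, group 2; I is in period 5, group 17.
Moving right in a period, electrons are added to the same shell under a stronger nuclear pull, so atoms get smaller; moving down, a new shell is opened and atoms get larger.
Here both period and group differ, so the two effects have to be weighed against each other.
Si > O: relative to O, both the across-period and down-group shifts push Si's atomic radius up.
I > Si: period and group pull opposite ways; the down-group shift dominates (133 vs 116 pm).
Na > I: period and group pull opposite ways; the across-period shift dominates (155 vs 133 pm).
Ca > Na: period and group pull opposite ways; the down-group shift dominates (171 vs 155 pm).
Approximate values (pm): O 63, Na 155, Si 116, Ca 171, I 133.
The largest atomic radius among these belongs to Ca.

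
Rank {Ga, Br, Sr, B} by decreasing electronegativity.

Br > B > Ga > Sr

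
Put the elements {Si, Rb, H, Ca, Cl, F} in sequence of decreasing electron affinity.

Electron affinity generally becomes more exothermic across a period toward the halogens and less exothermic down a group.
These span different periods and groups, so the two trends combine.
Rb > Ca: this pair runs against the simple trend — see the exception note.
H > Rb: H sits above Rb in group 1, so the down-group effect alone puts H higher.
Si > H: period and group pull opposite ways; the across-period shift dominates (134 vs 73 kJ/mol).
F > Si: relative to Si, both the across-period and down-group shifts push F's electron affinity up.
Cl > F: this pair runs against the simple trend — see the exception note.
Note the exception: Rb has a higher electron affinity than Ca, contrary to the simple trend — adding an electron to Ca (ns²) has to open a new, higher-energy np subshell, which is unfavourable.
Note the exception: Cl has a higher electron affinity than F, contrary to the simple trend — F's small 2p subshell makes the incoming electron feel strong e⁻–e⁻ repulsion, so Cl actually releases more energy on gaining an electron.
Tabulated electron affinity (kJ/mol): H 73, F 328, Si 134, Cl 349, Ca 2, Rb 47.
So from highest to lowest: Cl > F > Si > H > Rb > Ca.

Cl > F > Si > H > Rb > Ca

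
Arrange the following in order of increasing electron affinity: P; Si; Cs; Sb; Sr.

Sr < Cs < P < Sb < Si

Si is in period 3, group 14; P is in period 3, group 15; Sr is in period 5, group 2; Sb is in period 5, group 15; Cs is in period 6, group 1.
Electron affinity generally becomes more exothermic across a period toward the halogens and less exothermic down a group.
Neither a single period nor a single group — weigh both effects.
Cs > Sr: this pair runs against the simple trend — see the exception note.
P > Cs: relative to Cs, both the across-period and down-group shifts push P's electron affinity up.
Sb > P: this pair runs against the simple trend — see the exception note.
Si > Sb: period and group pull opposite ways; the down-group shift dominates (134 vs 103 kJ/mol).
Note the exception: Cs has a higher electron affinity than Sr, contrary to the simple trend — adding an electron to Sr (ns²) has to open a new, higher-energy np subshell, which is unfavourable.
Note the exception: Sb has a higher electron affinity than P, contrary to the simple trend — both are half-filled np³, but the pairing/repulsion penalty for the added electron shrinks as the p orbitals become larger and more diffuse down the group, and for Sb that outweighs the weaker nuclear attraction.
Note the exception: Si has a higher electron affinity than P, contrary to the simple trend — adding an electron to P's half-filled 3p³ is unfavourable, so Si (3p²) has the more exothermic EA.
Approximate values (kJ/mol): Si 134, P 72, Sr 5, Sb 103, Cs 46.
So from lowest to highest: Sr < Cs < P < Sb < Si.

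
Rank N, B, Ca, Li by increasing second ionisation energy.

Ca < B < N < Li

After 1 electron has been removed, what remains? N⁺ still has 4 valence electrons; B⁺ still has 2 valence electrons; Ca⁺ still has 1 valence electron; Li⁺ is the bare [He] core.
Breaking into a closed-shell core is much more expensive than removing a leftover valence electron — Li has the largest IE_2 here.
Valence configurations: N⁺ [He]2s²2p², B⁺ [He]2s², Ca⁺ [Ar]4s¹.
Tabulated IE_2 (kJ/mol): N 2856, B 2427, Ca 1145, Li 7298.
Putting it together, IE_2: Ca < B < N < Li.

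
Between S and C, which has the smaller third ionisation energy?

S

IE_3 is the cost of taking one more electron from the +2 cation: S²⁺ still has 4 valence electrons; C²⁺ still has 2 valence electrons.
All are still removing valence electrons, so compare the +2 ions as you would atoms: IE_3 generally rises across a period (higher Z_eff) and falls down a group (larger shell), subject to the usual subshell exceptions.
Valence configurations: S²⁺ [Ne]3s²3p², C²⁺ [He]2s².
The numbers (kJ/mol): S 3357, C 4620.
Overall IE_3 order: S < C.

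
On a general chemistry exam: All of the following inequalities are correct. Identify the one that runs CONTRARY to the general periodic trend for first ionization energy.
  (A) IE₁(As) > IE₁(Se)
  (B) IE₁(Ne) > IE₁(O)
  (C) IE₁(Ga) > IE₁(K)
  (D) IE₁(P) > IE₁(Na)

The general trend: first ionization energy increases across a period and decreases down a group.
(A) As (period 4, group 15) vs Se (period 4, group 16): the stated order contradicts the simple trend.
(B) Ne (period 2, group 18) vs O (period 2, group 16): the stated order agrees with the simple trend.
(C) Ga (period 4, group 13) vs K (period 4, group 1): the stated order agrees with the simple trend.
(D) P (period 3, group 15) vs Na (period 3, group 1): the stated order agrees with the simple trend.
The exception is (A): Se (4p⁴) ionizes more easily than half-filled As (4p³).

(A)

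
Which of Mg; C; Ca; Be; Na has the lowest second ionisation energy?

Ca

The second ionization energy removes an electron from the +1 ion. For each element: Mg⁺ still has 1 valence electron; C⁺ still has 3 valence electrons; Ca⁺ still has 1 valence electron; Be⁺ still has 1 valence electron; Na⁺ is the bare [Ne] core.
Pulling an electron out of a noble-gas core costs far more than removing a remaining valence electron, so Na sits at the high end of IE_2.
Valence configurations: Mg⁺ [Ne]3s¹, C⁺ [He]2s²2p¹, Ca⁺ [Ar]4s¹, Be⁺ [He]2s¹.
Tabulated IE_2 (kJ/mol): Mg 1451, C 2353, Ca 1145, Be 1757, Na 4562.
So the second ionization energies run Ca < Mg < Be < C < Na.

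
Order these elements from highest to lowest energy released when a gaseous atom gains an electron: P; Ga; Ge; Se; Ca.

Se > Ge > P > Ga > Ca

P is in period 3, group 15; Ca is in period 4, group 2; Ga is in period 4, group 13; Ge is in period 4, group 14; Se is in period 4, group 16.
Atoms with high Z_eff and room in the valence shell (especially the halogens) have the most exothermic electron affinities.
These span different periods and groups, so the two trends combine.
Ga > Ca: both are in period 4; the period trend gives Ga the larger value.
P > Ga: both effects reinforce here, so P is clearly the higher of the two.
Ge > P: this pair runs against the simple trend — see the exception note.
Se > Ge: Se lies to the right of Ge in period 4, so the across-period effect alone puts Se higher.
Note the exception: Ge has a higher electron affinity than P, contrary to the simple trend — adding an electron to P's half-filled np³ subshell costs electron-pairing energy.
Tabulated electron affinity (kJ/mol): P 72, Ca 2, Ga 29, Ge 119, Se 195.
So from highest to lowest: Se > Ge > P > Ga > Ca.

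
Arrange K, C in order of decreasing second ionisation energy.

K > C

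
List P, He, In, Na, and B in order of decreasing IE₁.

He, P, B, In, Na

He is in period 1, group 18; B is in period 2, group 13; Na is in period 3, group 1; P is in period 3, group 15; In is in period 5, group 13.
Removing the outermost electron gets harder across a period and easier down a group.
These span different periods and groups, so the two trends combine.
In > Na: the two effects oppose for this pair; the across-period effect wins (558 vs 496 kJ/mol).
B > In: they share group 13; the group trend gives B the larger value.
P > B: period and group pull opposite ways; the across-period shift dominates (1012 vs 801 kJ/mol).
He > P: both effects reinforce here, so He is clearly the higher of the two.
For reference (kJ/mol): He 2372, B 801, Na 496, P 1012, In 558.
So from highest to lowest: He > P > B > In > Na.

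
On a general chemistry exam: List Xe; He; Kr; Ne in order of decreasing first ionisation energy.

He > Ne > Kr > Xe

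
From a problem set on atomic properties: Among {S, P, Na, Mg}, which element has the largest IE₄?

Consider each +3 ion: S³⁺ still has 3 valence electrons; P³⁺ still has 2 valence electrons; Na³⁺ is already 2 electrons into the core; Mg³⁺ is already 1 electron into the core.
Pulling an electron out of a noble-gas core costs far more than removing a remaining valence electron, so Na and Mg sit at the high end of IE_4.
Valence configurations: S³⁺ [Ne]3s²3p¹, P³⁺ [Ne]3s².
S³⁺ loses a lone 3p electron whereas P³⁺ must break into a filled 3s² pair, so IE_4(P) > IE_4(S) even though S has the higher nuclear charge.
Approximate IE_4 values (kJ/mol): S 4556, P 4964, Na 9543, Mg 10543.
Overall IE_4 order: S < P < Na < Mg.

Mg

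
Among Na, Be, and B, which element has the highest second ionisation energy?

Na

IE_2 is the cost of taking one more electron from the +1 cation: Na⁺ is the bare [Ne] core; Be⁺ still has 1 valence electron; B⁺ still has 2 valence electrons.
Pulling an electron out of a noble-gas core costs far more than removing a remaining valence electron, so Na sits at the high end of IE_2.
Valence configurations: Be⁺ [He]2s¹, B⁺ [He]2s².
The numbers (kJ/mol): Na 4562, Be 1757, B 2427.
So the second ionization energies run Be < B < Na.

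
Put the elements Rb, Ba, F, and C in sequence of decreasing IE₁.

C is in period 2, group 14; F is in period 2, group 17; Rb is in period 5, group 1; Ba is in period 6, group 2.
Across a period the outer electron is held more tightly (higher IE₁); down a group it sits in a higher shell, more shielded, and comes off more easily.
Neither a single period nor a single group — weigh both effects.
Ba > Rb: the two effects oppose for this pair; the across-period effect wins (503 vs 403 kJ/mol).
C > Ba: relative to Ba, both the across-period and down-group shifts push C's first ionization energy up.
F > C: both are in period 2; the period trend gives F the larger value.
Approximate values (kJ/mol): C 1086, F 1681, Rb 403, Ba 503.
So from highest to lowest: F > C > Ba > Rb.

F, C, Ba, Rb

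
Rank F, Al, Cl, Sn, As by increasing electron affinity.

Al < As < Sn < F < Cl

F is in period 2, group 17; Al is in period 3, group 13; Cl is in period 3, group 17; As is in period 4, group 15; Sn is in period 5, group 14.
Adding an electron releases more energy for atoms nearer the top right (short of the noble gases).
These span different periods and groups, so the two trends combine.
As > Al: period and group pull opposite ways; the across-period shift dominates (78 vs 42 kJ/mol).
Sn > As: this pair runs against the simple trend — see the exception note.
F > Sn: both effects reinforce here, so F is clearly the higher of the two.
Cl > F: this pair runs against the simple trend — see the exception note.
Note the exception: Sn has a higher electron affinity than As, contrary to the simple trend — adding an electron to As's half-filled np³ subshell costs electron-pairing energy.
Note the exception: Cl has a higher electron affinity than F, contrary to the simple trend — F's small 2p subshell makes the incoming electron feel strong e⁻–e⁻ repulsion, so Cl actually releases more energy on gaining an electron.
For reference (kJ/mol): F 328, Al 42, Cl 349, As 78, Sn 107.
So from lowest to highest: Al < As < Sn < F < Cl.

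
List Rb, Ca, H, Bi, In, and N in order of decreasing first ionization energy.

Across a period the outer electron is held more tightly (higher IE₁); down a group it sits in a higher shell, more shielded, and comes off more easily.
Here both period and group differ, so the two effects have to be weighed against each other.
In > Rb: In lies to the right of Rb in period 5, so the across-period effect alone puts In higher.
Ca > In: the two effects oppose for this pair; the down-group effect wins (590 vs 558 kJ/mol).
Bi > Ca: period and group pull opposite ways; the across-period shift dominates (703 vs 590 kJ/mol).
H > Bi: the two effects oppose for this pair; the down-group effect wins (1312 vs 703 kJ/mol).
N > H: period and group pull opposite ways; the across-period shift dominates (1402 vs 1312 kJ/mol).
Tabulated first ionization energy (kJ/mol): H 1312, N 1402, Ca 590, Rb 403, In 558, Bi 703.
So from highest to lowest: N > H > Bi > Ca > In > Rb.

N, H, Bi, Ca, In, Rb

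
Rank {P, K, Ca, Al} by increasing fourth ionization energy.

P < K < Ca < Al

IE_4 is the cost of taking one more electron from the +3 cation: P³⁺ still has 2 valence electrons; K³⁺ is already 2 electrons into the core; Ca³⁺ is already 1 electron into the core; Al³⁺ is the bare [Ne] core.
Core electrons are held far more tightly than valence electrons, so K, Ca and Al top the IE_4 order.
The numbers (kJ/mol): P 4964, K 5877, Ca 6491, Al 11577.
So the fourth ionization energies run P < K < Ca < Al.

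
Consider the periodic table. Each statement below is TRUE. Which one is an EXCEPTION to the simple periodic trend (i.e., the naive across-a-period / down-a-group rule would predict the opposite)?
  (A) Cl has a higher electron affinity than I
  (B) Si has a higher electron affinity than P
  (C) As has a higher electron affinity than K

The general trend: electron affinity increases across a period and decreases down a group.
(A) Cl (period 3, group 17) vs I (period 5, group 17): the stated order agrees with the simple trend.
(B) Si (period 3, group 14) vs P (period 3, group 15): the stated order contradicts the simple trend.
(C) As (period 4, group 15) vs K (period 4, group 1): the stated order agrees with the simple trend.
The exception is (B): adding an electron to P's half-filled 3p³ is unfavourable, so Si (3p²) has the more exothermic EA.

(B)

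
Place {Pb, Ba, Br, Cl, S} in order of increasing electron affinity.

Ba, Pb, S, Br, Cl

S is in period 3, group 16; Cl is in period 3, group 17; Br is in period 4, group 17; Ba is in period 6, group 2; Pb is in period 6, group 14.
Adding an electron releases more energy for atoms nearer the top right (short of the noble gases).
Here both period and group differ, so the two effects have to be weighed against each other.
Pb > Ba: both are in period 6; the period trend gives Pb the larger value.
S > Pb: both effects reinforce here, so S is clearly the higher of the two.
Br > S: period and group pull opposite ways; the across-period shift dominates (325 vs 200 kJ/mol).
Cl > Br: Cl sits above Br in group 17, so the down-group effect alone puts Cl higher.
Tabulated electron affinity (kJ/mol): S 200, Cl 349, Br 325, Ba 14, Pb 35.
So from lowest to highest: Ba < Pb < S < Br < Cl.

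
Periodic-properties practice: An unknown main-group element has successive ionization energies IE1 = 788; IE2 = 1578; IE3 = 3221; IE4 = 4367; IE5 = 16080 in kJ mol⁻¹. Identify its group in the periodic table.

Look for the largest jump between consecutive ionization energies: IE5/IE4 ≈ 3.7, far larger than any earlier ratio.
That jump marks the point where a core electron is being removed. So the atom has 4 valence electrons.
A main-group element with 4 valence electrons is in group 14.

Group 14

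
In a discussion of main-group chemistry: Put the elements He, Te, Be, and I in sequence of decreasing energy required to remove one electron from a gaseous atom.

He, I, Be, Te

He is in period 1, group 18; Be is in period 2, group 2; Te is in period 5, group 16; I is in period 5, group 17.
Removing the outermost electron gets harder across a period and easier down a group.
Here both period and group differ, so the two effects have to be weighed against each other.
Be > Te: the two effects oppose for this pair; the down-group effect wins (900 vs 869 kJ/mol).
I > Be: the two effects oppose for this pair; the across-period effect wins (1008 vs 900 kJ/mol).
He > I: relative to I, both the across-period and down-group shifts push He's first ionization energy up.
Tabulated first ionization energy (kJ/mol): He 2372, Be 900, Te 869, I 1008.
So from highest to lowest: He > I > Be > Te.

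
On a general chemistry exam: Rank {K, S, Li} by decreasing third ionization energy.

Li, K, S

Consider each +2 ion: K²⁺ is already 1 electron into the core; S²⁺ still has 4 valence electrons; Li²⁺ is already 1 electron into the core.
Core electrons are held far more tightly than valence electrons, so K and Li top the IE_3 order.
Tabulated IE_3 (kJ/mol): K 4420, S 3357, Li 11815.
Overall IE_3 order: S < K < Li.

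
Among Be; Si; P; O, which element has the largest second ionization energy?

IE_2 is the cost of taking one more electron from the +1 cation: Be⁺ still has 1 valence electron; Si⁺ still has 3 valence electrons; P⁺ still has 4 valence electrons; O⁺ still has 5 valence electrons.
All are still removing valence electrons, so compare the +1 ions as you would atoms: IE_2 generally rises across a period (higher Z_eff) and falls down a group (larger shell), subject to the usual subshell exceptions.
Valence configurations: Be⁺ [He]2s¹, Si⁺ [Ne]3s²3p¹, P⁺ [Ne]3s²3p², O⁺ [He]2s²2p³.
Approximate IE_2 values (kJ/mol): Be 1757, Si 1577, P 1907, O 3388.
Putting it together, IE_2: Si < Be < P < O.

O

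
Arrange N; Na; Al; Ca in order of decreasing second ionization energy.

Na > N > Al > Ca

Consider each +1 ion: N⁺ still has 4 valence electrons; Na⁺ is the bare [Ne] core; Al⁺ still has 2 valence electrons; Ca⁺ still has 1 valence electron.
Core electrons are held far more tightly than valence electrons, so Na tops the IE_2 order.
Valence configurations: N⁺ [He]2s²2p², Al⁺ [Ne]3s², Ca⁺ [Ar]4s¹.
The numbers (kJ/mol): N 2856, Na 4562, Al 1817, Ca 1145.
Hence IE_2: Ca < Al < N < Na.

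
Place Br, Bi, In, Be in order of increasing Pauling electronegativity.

Be is in period 2, group 2; Br is in period 4, group 17; In is in period 5, group 13; Bi is in period 6, group 15.
Smaller atoms with higher effective nuclear charge are more electronegative.
Neither a single period nor a single group — weigh both effects.
In > Be: the two effects oppose for this pair; the across-period effect wins (1.78 vs 1.57).
Bi > In: period and group pull opposite ways; the across-period shift dominates (2.02 vs 1.78).
Br > Bi: relative to Bi, both the across-period and down-group shifts push Br's electronegativity up.
Approximate values (Pauling): Be 1.57, Br 2.96, In 1.78, Bi 2.02.
So from lowest to highest: Be < In < Bi < Br.

Be < In < Bi < Br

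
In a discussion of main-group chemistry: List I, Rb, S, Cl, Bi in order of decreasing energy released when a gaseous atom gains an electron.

Cl > I > S > Bi > Rb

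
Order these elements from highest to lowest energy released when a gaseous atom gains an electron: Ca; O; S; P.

Adding an electron releases more energy for atoms nearer the top right (short of the noble gases).
Here both period and group differ, so the two effects have to be weighed against each other.
P > Ca: relative to Ca, both the across-period and down-group shifts push P's electron affinity up.
O > P: both effects reinforce here, so O is clearly the higher of the two.
S > O: this pair runs against the simple trend — see the exception note.
Note the exception: S has a higher electron affinity than O, contrary to the simple trend — the compact 2p subshell of O repels the added electron more than S's larger 3p does.
Approximate values (kJ/mol): O 141, P 72, S 200, Ca 2.
So from highest to lowest: S > O > P > Ca.

S, O, P, Ca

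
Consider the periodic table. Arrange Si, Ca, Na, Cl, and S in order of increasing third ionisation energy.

Si, S, Cl, Ca, Na

The third ionization energy removes an electron from the +2 ion. For each element: Si²⁺ still has 2 valence electrons; Ca²⁺ is the bare [Ar] core; Na²⁺ is already 1 electron into the core; Cl²⁺ still has 5 valence electrons; S²⁺ still has 4 valence electrons.
Breaking into a closed-shell core is much more expensive than removing a leftover valence electron — Ca and Na have the largest IE_3 here.
Valence configurations: Si²⁺ [Ne]3s², Cl²⁺ [Ne]3s²3p³, S²⁺ [Ne]3s²3p².
Approximate IE_3 values (kJ/mol): Si 3232, Ca 4912, Na 6910, Cl 3822, S 3357.
So the third ionization energies run Si < S < Cl < Ca < Na.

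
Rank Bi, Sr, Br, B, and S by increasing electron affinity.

Sr < B < Bi < S < Br

B is in period 2, group 13; S is in period 3, group 16; Br is in period 4, group 17; Sr is in period 5, group 2; Bi is in period 6, group 15.
EA tends to increase across a period and decrease down a group, though the pattern is less regular than for IE or radius.
These span different periods and groups, so the two trends combine.
B > Sr: both effects reinforce here, so B is clearly the higher of the two.
Bi > B: period and group pull opposite ways; the across-period shift dominates (91 vs 27 kJ/mol).
S > Bi: relative to Bi, both the across-period and down-group shifts push S's electron affinity up.
Br > S: period and group pull opposite ways; the across-period shift dominates (325 vs 200 kJ/mol).
Tabulated electron affinity (kJ/mol): B 27, S 200, Br 325, Sr 5, Bi 91.
So from lowest to highest: Sr < B < Bi < S < Br.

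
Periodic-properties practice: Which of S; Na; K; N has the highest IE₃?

The third ionization energy removes an electron from the +2 ion. For each element: S²⁺ still has 4 valence electrons; Na²⁺ is already 1 electron into the core; K²⁺ is already 1 electron into the core; N²⁺ still has 3 valence electrons.
Usually core removal costs more than valence removal, but here the competition is close: a tightly held n=2 valence electron can cost more to remove than an n=3 core electron, so the actual values have to decide it.
Valence configurations: S²⁺ [Ne]3s²3p², N²⁺ [He]2s²2p¹.
Approximate IE_3 values (kJ/mol): S 3357, Na 6910, K 4420, N 4578.
Putting it together, IE_3: S < K < N < Na.

Na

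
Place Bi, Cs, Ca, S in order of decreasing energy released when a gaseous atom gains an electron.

S > Bi > Cs > Ca

S is in period 3, group 16; Ca is in period 4, group 2; Cs is in period 6, group 1; Bi is in period 6, group 15.
Atoms with high Z_eff and room in the valence shell (especially the halogens) have the most exothermic electron affinities.
Here both period and group differ, so the two effects have to be weighed against each other.
Cs > Ca: this pair runs against the simple trend — see the exception note.
Bi > Cs: both are in period 6; the period trend gives Bi the larger value.
S > Bi: both effects reinforce here, so S is clearly the higher of the two.
Note the exception: Cs has a higher electron affinity than Ca, contrary to the simple trend — adding an electron to Ca (ns²) has to open a new, higher-energy np subshell, which is unfavourable.
Tabulated electron affinity (kJ/mol): S 200, Ca 2, Cs 46, Bi 91.
So from highest to lowest: S > Bi > Cs > Ca.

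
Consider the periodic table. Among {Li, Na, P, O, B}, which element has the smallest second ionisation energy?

After 1 electron has been removed, what remains? Li⁺ is the bare [He] core; Na⁺ is the bare [Ne] core; P⁺ still has 4 valence electrons; O⁺ still has 5 valence electrons; B⁺ still has 2 valence electrons.
Core electrons are held far more tightly than valence electrons, so Na and Li top the IE_2 order.
Valence configurations: P⁺ [Ne]3s²3p², O⁺ [He]2s²2p³, B⁺ [He]2s².
The numbers (kJ/mol): Li 7298, Na 4562, P 1907, O 3388, B 2427.
Putting it together, IE_2: P < B < O < Na < Li.

P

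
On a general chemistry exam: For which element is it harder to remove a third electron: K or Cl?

The third ionization energy removes an electron from the +2 ion. For each element: K²⁺ is already 1 electron into the core; Cl²⁺ still has 5 valence electrons.
Pulling an electron out of a noble-gas core costs far more than removing a remaining valence electron, so K sits at the high end of IE_3.
Tabulated IE_3 (kJ/mol): K 4420, Cl 3822.
Putting it together, IE_3: Cl < K.

K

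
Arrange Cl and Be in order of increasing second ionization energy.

The second ionization energy removes an electron from the +1 ion. For each element: Cl⁺ still has 6 valence electrons; Be⁺ still has 1 valence electron.
All are still removing valence electrons, so compare the +1 ions as you would atoms: IE_2 generally rises across a period (higher Z_eff) and falls down a group (larger shell), subject to the usual subshell exceptions.
Valence configurations: Cl⁺ [Ne]3s²3p⁴, Be⁺ [He]2s¹.
Approximate IE_2 values (kJ/mol): Cl 2298, Be 1757.
Putting it together, IE_2: Be < Cl.

Be < Cl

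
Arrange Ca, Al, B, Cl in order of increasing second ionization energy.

Ca < Al < Cl < B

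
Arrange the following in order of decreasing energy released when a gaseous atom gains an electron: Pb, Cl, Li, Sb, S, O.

Atoms with high Z_eff and room in the valence shell (especially the halogens) have the most exothermic electron affinities.
Neither a single period nor a single group — weigh both effects.
Li > Pb: period and group pull opposite ways; the down-group shift dominates (60 vs 35 kJ/mol).
Sb > Li: the two effects oppose for this pair; the across-period effect wins (103 vs 60 kJ/mol).
O > Sb: both effects reinforce here, so O is clearly the higher of the two.
S > O: this pair runs against the simple trend — see the exception note.
Cl > S: Cl lies to the right of S in period 3, so the across-period effect alone puts Cl higher.
Note the exception: S has a higher electron affinity than O, contrary to the simple trend — the compact 2p subshell of O repels the added electron more than S's larger 3p does.
Tabulated electron affinity (kJ/mol): Li 60, O 141, S 200, Cl 349, Sb 103, Pb 35.
So from highest to lowest: Cl > S > O > Sb > Li > Pb.

Cl, S, O, Sb, Li, Pb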